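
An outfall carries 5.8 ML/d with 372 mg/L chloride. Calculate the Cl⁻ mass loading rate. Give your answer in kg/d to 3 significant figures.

5.8 ML/d = 0.06713 m³/s.
Mass flux = Q·C = 0.06713 m³/s × 372 g/m³ = 24.97 g/s.
= 24.97 g/s × 86.4 = 2158 kg/d.

2160 kg/d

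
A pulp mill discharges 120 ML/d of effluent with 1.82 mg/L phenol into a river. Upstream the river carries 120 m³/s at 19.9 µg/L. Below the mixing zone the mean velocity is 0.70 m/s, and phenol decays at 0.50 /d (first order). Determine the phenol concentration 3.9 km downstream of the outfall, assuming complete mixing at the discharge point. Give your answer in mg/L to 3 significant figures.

0.0392 mg/L

120 ML/d = 1.389 m³/s.
19.9 µg/L = 0.0199 mg/L.
After complete mixing, C₀ = (1.389·1.82 + 120·0.0199) / 121.4 = 0.0405 mg/L.
Travel time t = 3900 m / 0.70 m/s = 5571 s = 0.06448 d.
C = 0.0405·exp(−0.50·0.06448) = 0.0405·0.9683 = 0.03921 mg/L.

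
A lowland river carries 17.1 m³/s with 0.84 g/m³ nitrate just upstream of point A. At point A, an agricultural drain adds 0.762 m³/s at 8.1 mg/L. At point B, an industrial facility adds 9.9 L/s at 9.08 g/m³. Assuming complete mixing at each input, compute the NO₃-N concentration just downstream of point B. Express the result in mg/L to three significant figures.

After input A: C = (17.1·0.84 + 0.762·8.1) / 17.86 = 1.15 mg/L.
9.9 L/s = 0.0099 m³/s.
After input B: C = (17.86·1.15 + 0.0099·9.08) / 17.87 = 1.154 mg/L.

1.15 mg/L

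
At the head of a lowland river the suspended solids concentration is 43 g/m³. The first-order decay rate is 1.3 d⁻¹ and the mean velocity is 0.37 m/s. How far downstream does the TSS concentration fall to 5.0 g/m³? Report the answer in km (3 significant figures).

From C = C₀·e^(−kt), t = ln(C₀/C)/k = ln(43/5.0)/1.3 = 2.152/1.3 = 1.655 d.
Distance = v·t = 0.37 m/s × 1.43e+05 s = 5.291e+04 m = 52.91 km.

52.9 km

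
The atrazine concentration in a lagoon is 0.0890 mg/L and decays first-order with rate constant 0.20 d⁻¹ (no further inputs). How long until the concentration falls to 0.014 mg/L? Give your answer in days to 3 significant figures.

9.25 d

t = ln(C₀/C)/k = ln(0.0890/0.014)/0.20 = 1.85/0.20 = 9.248 d.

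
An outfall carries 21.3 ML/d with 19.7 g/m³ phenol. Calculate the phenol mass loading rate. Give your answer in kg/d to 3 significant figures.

420 kg/d

21.3 ML/d = 0.2465 m³/s.
Mass flux = Q·C = 0.2465 m³/s × 19.7 g/m³ = 4.857 g/s.
= 4.857 g/s × 86.4 = 419.6 kg/d.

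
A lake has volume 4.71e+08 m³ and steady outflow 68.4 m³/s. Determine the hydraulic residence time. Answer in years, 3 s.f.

0.218 yr

Q = 68.4 m³/s × 3.156e+07 s/yr = 2.159e+09 m³/yr.
Hydraulic residence time τ = V/Q = 4.71e+08/2.159e+09 = 0.2182 yr.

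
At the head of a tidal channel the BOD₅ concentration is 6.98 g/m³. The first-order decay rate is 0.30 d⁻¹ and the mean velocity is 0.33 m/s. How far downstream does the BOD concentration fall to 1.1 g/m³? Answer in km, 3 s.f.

From C = C₀·e^(−kt), t = ln(C₀/C)/k = ln(6.98/1.1)/0.30 = 1.848/0.30 = 6.159 d.
Distance = v·t = 0.33 m/s × 5.321e+05 s = 1.756e+05 m = 175.6 km.

176 km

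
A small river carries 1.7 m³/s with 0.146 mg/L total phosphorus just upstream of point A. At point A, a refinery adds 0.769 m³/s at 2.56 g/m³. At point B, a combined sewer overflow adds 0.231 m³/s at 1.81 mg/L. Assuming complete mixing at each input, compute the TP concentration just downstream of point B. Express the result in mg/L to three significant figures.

0.976 mg/L

After input A: C = (1.7·0.146 + 0.769·2.56) / 2.469 = 0.8979 mg/L.
After input B: C = (2.469·0.8979 + 0.231·1.81) / 2.7 = 0.9759 mg/L.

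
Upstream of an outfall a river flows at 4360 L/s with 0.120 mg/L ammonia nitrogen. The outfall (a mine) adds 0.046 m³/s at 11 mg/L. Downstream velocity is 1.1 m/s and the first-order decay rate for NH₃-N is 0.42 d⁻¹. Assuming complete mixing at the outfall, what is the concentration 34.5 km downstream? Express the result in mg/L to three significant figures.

4360 L/s = 4.36 m³/s.
After complete mixing, C₀ = (0.046·11 + 4.36·0.12) / 4.406 = 0.2336 mg/L.
Travel time t = 3.45e+04 m / 1.1 m/s = 3.136e+04 s = 0.363 d.
C = 0.2336·exp(−0.42·0.363) = 0.2336·0.8586 = 0.2006 mg/L.

0.201 mg/L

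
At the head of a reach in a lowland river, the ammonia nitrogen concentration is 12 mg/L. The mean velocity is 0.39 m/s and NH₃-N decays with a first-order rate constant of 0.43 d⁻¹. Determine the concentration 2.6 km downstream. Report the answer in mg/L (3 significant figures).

Travel time t = 2.6 km / 0.39 m/s = 2600/0.39 = 6667 s = 0.07716 d.
First-order decay: C = 12·exp(−0.43·0.07716) = 12·0.9674 = 11.61 mg/L.

11.6 mg/L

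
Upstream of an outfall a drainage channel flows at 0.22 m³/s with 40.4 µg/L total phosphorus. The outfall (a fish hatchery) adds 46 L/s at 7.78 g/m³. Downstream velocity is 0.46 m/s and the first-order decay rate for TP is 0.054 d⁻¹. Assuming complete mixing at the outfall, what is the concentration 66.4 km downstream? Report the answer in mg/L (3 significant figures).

46 L/s = 0.046 m³/s.
40.4 µg/L = 0.0404 mg/L.
After complete mixing, C₀ = (0.046·7.78 + 0.22·0.0404) / 0.266 = 1.379 mg/L.
Travel time t = 6.64e+04 m / 0.46 m/s = 1.443e+05 s = 1.671 d.
C = 1.379·exp(−0.054·1.671) = 1.379·0.9137 = 1.26 mg/L.

1.26 mg/L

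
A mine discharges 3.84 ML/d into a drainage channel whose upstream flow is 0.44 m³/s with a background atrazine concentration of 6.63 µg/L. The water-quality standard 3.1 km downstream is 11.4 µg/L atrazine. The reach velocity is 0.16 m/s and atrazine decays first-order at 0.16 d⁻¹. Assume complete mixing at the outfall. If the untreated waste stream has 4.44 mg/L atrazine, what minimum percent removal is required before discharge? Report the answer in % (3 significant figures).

98.6 %

3.84 ML/d = 0.04444 m³/s.
6.63 µg/L = 0.00663 mg/L.
11.4 µg/L = 0.0114 mg/L.
Travel time to the compliance point: t = 3100/0.16 = 1.938e+04 s = 0.2242 d; decay factor exp(−0.16·0.2242) = 0.9648.
So the concentration just after mixing may be at most 0.0114/0.9648 = 0.01182 mg/L.
Mass balance: 0.01182·0.4844 = 0.04444·Cₑ + 0.44·0.00663.
Cₑ = (0.005724 − 0.002917) / 0.04444 = 0.06316 mg/L.
Required removal = 1 − 0.06316/4.44 = 98.58 %.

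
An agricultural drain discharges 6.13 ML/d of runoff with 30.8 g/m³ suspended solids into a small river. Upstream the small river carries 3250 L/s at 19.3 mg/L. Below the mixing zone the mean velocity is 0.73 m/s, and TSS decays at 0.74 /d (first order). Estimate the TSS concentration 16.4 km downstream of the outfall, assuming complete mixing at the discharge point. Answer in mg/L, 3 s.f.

16.1 mg/L

6.13 ML/d = 0.07095 m³/s.
3250 L/s = 3.25 m³/s.
After complete mixing, C₀ = (0.07095·30.8 + 3.25·19.3) / 3.321 = 19.55 mg/L.
Travel time t = 1.64e+04 m / 0.73 m/s = 2.247e+04 s = 0.26 d.
C = 19.55·exp(−0.74·0.26) = 19.55·0.825 = 16.12 mg/L.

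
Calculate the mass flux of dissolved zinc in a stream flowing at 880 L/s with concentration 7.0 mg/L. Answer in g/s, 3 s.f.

6.16 g/s

880 L/s = 0.88 m³/s.
Mass flux = Q·C = 0.88 m³/s × 7 g/m³ = 6.16 g/s.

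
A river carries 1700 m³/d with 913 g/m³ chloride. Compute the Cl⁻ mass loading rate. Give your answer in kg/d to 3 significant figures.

1550 kg/d

1700 m³/d = 0.01968 m³/s.
Mass flux = Q·C = 0.01968 m³/s × 913 g/m³ = 17.96 g/s.
= 17.96 g/s × 86.4 = 1552 kg/d.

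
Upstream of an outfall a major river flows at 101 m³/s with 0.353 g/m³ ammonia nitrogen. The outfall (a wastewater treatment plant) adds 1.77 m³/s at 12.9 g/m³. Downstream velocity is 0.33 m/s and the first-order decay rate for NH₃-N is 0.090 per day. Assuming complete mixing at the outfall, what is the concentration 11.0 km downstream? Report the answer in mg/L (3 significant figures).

After complete mixing, C₀ = (1.77·12.9 + 101·0.353) / 102.8 = 0.5691 mg/L.
Travel time t = 1.1e+04 m / 0.33 m/s = 3.333e+04 s = 0.3858 d.
C = 0.5691·exp(−0.090·0.3858) = 0.5691·0.9659 = 0.5497 mg/L.

0.550 mg/L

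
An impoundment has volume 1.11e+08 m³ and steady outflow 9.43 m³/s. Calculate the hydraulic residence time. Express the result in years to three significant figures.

Q = 9.43 m³/s × 3.156e+07 s/yr = 2.976e+08 m³/yr.
Hydraulic residence time τ = V/Q = 1.11e+08/2.976e+08 = 0.373 yr.

0.373 yr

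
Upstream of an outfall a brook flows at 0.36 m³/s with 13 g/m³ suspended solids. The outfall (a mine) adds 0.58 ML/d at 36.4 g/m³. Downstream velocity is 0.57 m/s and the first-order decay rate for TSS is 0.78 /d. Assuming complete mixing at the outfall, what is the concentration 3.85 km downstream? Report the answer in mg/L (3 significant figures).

12.6 mg/L

0.58 ML/d = 0.006713 m³/s.
After complete mixing, C₀ = (0.006713·36.4 + 0.36·13) / 0.3667 = 13.43 mg/L.
Travel time t = 3850 m / 0.57 m/s = 6754 s = 0.07818 d.
C = 13.43·exp(−0.78·0.07818) = 13.43·0.9408 = 12.63 mg/L.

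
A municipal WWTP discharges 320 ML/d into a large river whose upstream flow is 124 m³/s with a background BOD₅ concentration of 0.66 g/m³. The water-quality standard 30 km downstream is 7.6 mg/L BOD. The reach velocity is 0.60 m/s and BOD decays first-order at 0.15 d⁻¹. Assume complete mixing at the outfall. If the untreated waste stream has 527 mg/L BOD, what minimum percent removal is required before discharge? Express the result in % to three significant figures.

50.0 %

320 ML/d = 3.704 m³/s.
Travel time to the compliance point: t = 3e+04/0.60 = 5e+04 s = 0.5787 d; decay factor exp(−0.15·0.5787) = 0.9169.
So the concentration just after mixing may be at most 7.6/0.9169 = 8.289 mg/L.
Mass balance: 8.289·127.7 = 3.704·Cₑ + 124·0.66.
Cₑ = (1059 − 81.84) / 3.704 = 263.7 mg/L.
Required removal = 1 − 263.7/527 = 49.96 %.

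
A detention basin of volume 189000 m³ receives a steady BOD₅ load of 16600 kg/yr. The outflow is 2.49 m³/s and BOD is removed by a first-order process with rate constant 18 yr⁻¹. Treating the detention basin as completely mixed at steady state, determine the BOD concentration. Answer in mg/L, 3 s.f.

Outflow Q = 2.49 m³/s × 3.156e+07 s/yr = 7.858e+07 m³/yr.
Steady-state CSTR mass balance: W = Q·C + k·V·C, so C = W/(Q + kV).
Q + kV = 7.858e+07 + 18·189000 = 8.198e+07 m³/yr.
C = 16600/8.198e+07 = 0.0002025 kg/m³ = 0.2025 mg/L.

0.202 mg/L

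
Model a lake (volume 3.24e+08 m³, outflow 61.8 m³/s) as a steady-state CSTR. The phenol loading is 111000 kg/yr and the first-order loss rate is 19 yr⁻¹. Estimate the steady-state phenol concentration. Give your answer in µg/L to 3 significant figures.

13.7 µg/L

Outflow Q = 61.8 m³/s × 3.156e+07 s/yr = 1.95e+09 m³/yr.
Steady-state CSTR mass balance: W = Q·C + k·V·C, so C = W/(Q + kV).
Q + kV = 1.95e+09 + 19·3.24e+08 = 8.106e+09 m³/yr.
C = 111000/8.106e+09 = 1.369e-05 kg/m³ = 0.01369 mg/L = 13.69 µg/L.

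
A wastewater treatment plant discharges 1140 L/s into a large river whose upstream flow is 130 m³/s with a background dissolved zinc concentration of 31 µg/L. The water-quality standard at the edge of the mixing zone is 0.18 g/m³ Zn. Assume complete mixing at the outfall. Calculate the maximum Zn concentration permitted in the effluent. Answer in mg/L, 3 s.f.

1140 L/s = 1.14 m³/s.
31 µg/L = 0.031 mg/L.
Mass balance: 0.18·131.1 = 1.14·Cₑ + 130·0.031.
Cₑ = (23.61 − 4.03) / 1.14 = 17.17 mg/L.

17.2 mg/L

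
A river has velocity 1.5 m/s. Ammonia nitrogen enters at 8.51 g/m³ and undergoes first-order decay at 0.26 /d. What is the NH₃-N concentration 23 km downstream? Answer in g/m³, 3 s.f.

8.13 g/m³

Travel time t = 23 km / 1.5 m/s = 2.3e+04/1.5 = 1.533e+04 s = 0.1775 d.
First-order decay: C = 8.51·exp(−0.26·0.1775) = 8.51·0.9549 = 8.126 g/m³.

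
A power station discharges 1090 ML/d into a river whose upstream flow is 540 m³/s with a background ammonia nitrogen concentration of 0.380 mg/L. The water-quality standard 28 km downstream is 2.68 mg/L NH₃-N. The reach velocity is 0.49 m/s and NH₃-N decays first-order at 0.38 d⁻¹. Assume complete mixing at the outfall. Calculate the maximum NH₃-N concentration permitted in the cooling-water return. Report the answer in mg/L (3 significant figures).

135 mg/L

1090 ML/d = 12.62 m³/s.
Travel time to the compliance point: t = 2.8e+04/0.49 = 5.714e+04 s = 0.6614 d; decay factor exp(−0.38·0.6614) = 0.7778.
So the concentration just after mixing may be at most 2.68/0.7778 = 3.446 mg/L.
Mass balance: 3.446·552.6 = 12.62·Cₑ + 540·0.38.
Cₑ = (1904 − 205.2) / 12.62 = 134.7 mg/L.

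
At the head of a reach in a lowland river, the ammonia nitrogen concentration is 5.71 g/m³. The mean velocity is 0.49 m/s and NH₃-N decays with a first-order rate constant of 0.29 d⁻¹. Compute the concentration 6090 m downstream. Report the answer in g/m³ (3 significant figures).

Travel time t = 6090 m / 0.49 m/s = 6090/0.49 = 1.243e+04 s = 0.1438 d.
First-order decay: C = 5.71·exp(−0.29·0.1438) = 5.71·0.9591 = 5.477 g/m³.

5.48 g/m³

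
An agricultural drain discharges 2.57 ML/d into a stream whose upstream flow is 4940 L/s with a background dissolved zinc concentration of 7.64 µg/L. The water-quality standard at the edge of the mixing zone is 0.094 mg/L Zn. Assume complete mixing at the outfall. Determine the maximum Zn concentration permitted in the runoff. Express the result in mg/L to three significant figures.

2.57 ML/d = 0.02975 m³/s.
4940 L/s = 4.94 m³/s.
7.64 µg/L = 0.00764 mg/L.
Mass balance: 0.094·4.97 = 0.02975·Cₑ + 4.94·0.00764.
Cₑ = (0.4672 − 0.03774) / 0.02975 = 14.44 mg/L.

14.4 mg/L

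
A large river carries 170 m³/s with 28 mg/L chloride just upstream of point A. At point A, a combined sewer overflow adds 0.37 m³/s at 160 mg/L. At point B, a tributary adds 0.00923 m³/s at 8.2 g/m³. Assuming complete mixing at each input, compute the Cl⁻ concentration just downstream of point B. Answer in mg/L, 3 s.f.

28.3 mg/L

After input A: C = (170·28 + 0.37·160) / 170.4 = 28.29 mg/L.
After input B: C = (170.4·28.29 + 0.00923·8.2) / 170.4 = 28.29 mg/L.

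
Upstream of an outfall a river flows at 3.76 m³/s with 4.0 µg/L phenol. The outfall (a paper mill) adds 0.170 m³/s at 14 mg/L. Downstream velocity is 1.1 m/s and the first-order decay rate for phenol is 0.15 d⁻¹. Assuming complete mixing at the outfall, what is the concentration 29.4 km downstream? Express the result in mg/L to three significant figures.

4.0 µg/L = 0.004 mg/L.
After complete mixing, C₀ = (0.17·14 + 3.76·0.004) / 3.93 = 0.6094 mg/L.
Travel time t = 2.94e+04 m / 1.1 m/s = 2.673e+04 s = 0.3093 d.
C = 0.6094·exp(−0.15·0.3093) = 0.6094·0.9547 = 0.5818 mg/L.

0.582 mg/L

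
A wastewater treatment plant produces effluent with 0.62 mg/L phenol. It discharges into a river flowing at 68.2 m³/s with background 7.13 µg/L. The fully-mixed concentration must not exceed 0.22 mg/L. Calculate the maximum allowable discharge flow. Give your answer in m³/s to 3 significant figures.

36.3 m³/s

7.13 µg/L = 0.00713 mg/L.
Mass balance at complete mixing: C_std·(Q_w + Q_r) = Q_w·C_e + Q_r·C_b.
Rearranging, Q_w = Q_r·(C_std − C_b)/(C_e − C_std) = 68.2·(0.22 − 0.00713) / (0.62 − 0.22) = 36.29 m³/s.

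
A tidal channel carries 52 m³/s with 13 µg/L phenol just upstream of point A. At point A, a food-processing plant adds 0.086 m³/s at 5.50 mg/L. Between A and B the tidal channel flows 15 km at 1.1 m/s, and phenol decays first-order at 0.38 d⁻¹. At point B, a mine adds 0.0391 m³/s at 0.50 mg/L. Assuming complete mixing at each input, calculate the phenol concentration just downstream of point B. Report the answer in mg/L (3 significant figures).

0.0211 mg/L

13 µg/L = 0.013 mg/L.
After input A: C = (52·0.013 + 0.086·5.5) / 52.09 = 0.02206 mg/L.
Over the 15 km reach to input B (t = 1.364e+04 s = 0.1578 d), decay gives C = 0.02206·exp(−0.38·0.1578) = 0.02078 mg/L.
After input B: C = (52.09·0.02078 + 0.0391·0.5) / 52.13 = 0.02114 mg/L.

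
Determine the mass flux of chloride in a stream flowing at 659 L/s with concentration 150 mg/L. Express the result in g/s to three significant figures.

98.9 g/s

659 L/s = 0.659 m³/s.
Mass flux = Q·C = 0.659 m³/s × 150 g/m³ = 98.85 g/s.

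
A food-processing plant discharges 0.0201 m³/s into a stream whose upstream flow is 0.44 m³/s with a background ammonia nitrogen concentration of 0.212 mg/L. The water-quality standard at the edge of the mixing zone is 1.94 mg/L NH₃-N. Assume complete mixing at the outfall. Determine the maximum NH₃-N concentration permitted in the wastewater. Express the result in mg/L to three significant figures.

39.8 mg/L

Mass balance: 1.94·0.4601 = 0.0201·Cₑ + 0.44·0.212.
Cₑ = (0.8926 − 0.09328) / 0.0201 = 39.77 mg/L.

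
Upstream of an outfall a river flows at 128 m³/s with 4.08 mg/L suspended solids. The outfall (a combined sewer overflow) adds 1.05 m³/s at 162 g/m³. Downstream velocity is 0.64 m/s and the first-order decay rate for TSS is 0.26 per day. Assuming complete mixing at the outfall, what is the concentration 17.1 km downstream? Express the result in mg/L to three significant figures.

After complete mixing, C₀ = (1.05·162 + 128·4.08) / 129.1 = 5.365 mg/L.
Travel time t = 1.71e+04 m / 0.64 m/s = 2.672e+04 s = 0.3092 d.
C = 5.365·exp(−0.26·0.3092) = 5.365·0.9227 = 4.95 mg/L.

4.95 mg/L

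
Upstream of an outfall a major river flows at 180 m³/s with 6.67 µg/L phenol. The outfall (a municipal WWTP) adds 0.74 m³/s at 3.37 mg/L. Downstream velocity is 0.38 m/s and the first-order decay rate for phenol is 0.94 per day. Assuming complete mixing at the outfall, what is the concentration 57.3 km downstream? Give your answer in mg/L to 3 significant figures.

0.00396 mg/L

6.67 µg/L = 0.00667 mg/L.
After complete mixing, C₀ = (0.74·3.37 + 180·0.00667) / 180.7 = 0.02044 mg/L.
Travel time t = 5.73e+04 m / 0.38 m/s = 1.508e+05 s = 1.745 d.
C = 0.02044·exp(−0.94·1.745) = 0.02044·0.1939 = 0.003963 mg/L.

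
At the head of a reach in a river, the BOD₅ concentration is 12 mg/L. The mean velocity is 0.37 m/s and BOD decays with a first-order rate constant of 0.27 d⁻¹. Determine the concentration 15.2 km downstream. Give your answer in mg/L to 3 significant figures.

10.6 mg/L

Travel time t = 15.2 km / 0.37 m/s = 1.52e+04/0.37 = 4.108e+04 s = 0.4755 d.
First-order decay: C = 12·exp(−0.27·0.4755) = 12·0.8795 = 10.55 mg/L.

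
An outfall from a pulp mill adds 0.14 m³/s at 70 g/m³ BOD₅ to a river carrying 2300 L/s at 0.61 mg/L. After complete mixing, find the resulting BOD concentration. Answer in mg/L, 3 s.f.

2300 L/s = 2.3 m³/s.
Flow-weighted mixing gives C = (0.14·70 + 2.3·0.61) / (0.14 + 2.3) = 11.2/2.44 = 4.591 mg/L.

4.59 mg/L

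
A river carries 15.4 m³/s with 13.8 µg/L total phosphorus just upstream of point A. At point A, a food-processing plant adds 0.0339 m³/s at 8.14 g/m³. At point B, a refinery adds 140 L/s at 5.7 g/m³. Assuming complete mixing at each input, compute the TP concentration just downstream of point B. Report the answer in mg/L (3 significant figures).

0.0826 mg/L

13.8 µg/L = 0.0138 mg/L.
After input A: C = (15.4·0.0138 + 0.0339·8.14) / 15.43 = 0.03165 mg/L.
140 L/s = 0.14 m³/s.
After input B: C = (15.43·0.03165 + 0.14·5.7) / 15.57 = 0.0826 mg/L.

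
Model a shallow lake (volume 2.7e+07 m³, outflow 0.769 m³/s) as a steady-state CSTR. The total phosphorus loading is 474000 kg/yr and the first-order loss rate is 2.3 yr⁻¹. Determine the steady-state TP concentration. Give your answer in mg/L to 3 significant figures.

5.49 mg/L

Outflow Q = 0.769 m³/s × 3.156e+07 s/yr = 2.427e+07 m³/yr.
Steady-state CSTR mass balance: W = Q·C + k·V·C, so C = W/(Q + kV).
Q + kV = 2.427e+07 + 2.3·2.7e+07 = 8.637e+07 m³/yr.
C = 474000/8.637e+07 = 0.005488 kg/m³ = 5.488 mg/L.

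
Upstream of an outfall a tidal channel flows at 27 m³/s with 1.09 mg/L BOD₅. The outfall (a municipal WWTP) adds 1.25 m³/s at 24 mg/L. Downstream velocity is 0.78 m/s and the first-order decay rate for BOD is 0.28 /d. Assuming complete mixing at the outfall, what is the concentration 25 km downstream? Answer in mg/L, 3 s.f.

1.90 mg/L

After complete mixing, C₀ = (1.25·24 + 27·1.09) / 28.25 = 2.104 mg/L.
Travel time t = 2.5e+04 m / 0.78 m/s = 3.205e+04 s = 0.371 d.
C = 2.104·exp(−0.28·0.371) = 2.104·0.9013 = 1.896 mg/L.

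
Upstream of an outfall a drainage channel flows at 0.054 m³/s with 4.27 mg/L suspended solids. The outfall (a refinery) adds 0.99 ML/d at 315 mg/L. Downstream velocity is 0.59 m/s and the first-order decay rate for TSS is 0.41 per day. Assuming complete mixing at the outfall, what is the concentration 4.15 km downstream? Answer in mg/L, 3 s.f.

56.7 mg/L

0.99 ML/d = 0.01146 m³/s.
After complete mixing, C₀ = (0.01146·315 + 0.054·4.27) / 0.06546 = 58.66 mg/L.
Travel time t = 4150 m / 0.59 m/s = 7034 s = 0.08141 d.
C = 58.66·exp(−0.41·0.08141) = 58.66·0.9672 = 56.74 mg/L.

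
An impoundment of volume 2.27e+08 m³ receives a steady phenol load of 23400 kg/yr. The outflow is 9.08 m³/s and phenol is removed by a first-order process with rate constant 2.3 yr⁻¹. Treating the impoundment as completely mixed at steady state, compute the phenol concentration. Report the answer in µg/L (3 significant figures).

Outflow Q = 9.08 m³/s × 3.156e+07 s/yr = 2.865e+08 m³/yr.
Steady-state CSTR mass balance: W = Q·C + k·V·C, so C = W/(Q + kV).
Q + kV = 2.865e+08 + 2.3·2.27e+08 = 8.086e+08 m³/yr.
C = 23400/8.086e+08 = 2.894e-05 kg/m³ = 0.02894 mg/L = 28.94 µg/L.

28.9 µg/L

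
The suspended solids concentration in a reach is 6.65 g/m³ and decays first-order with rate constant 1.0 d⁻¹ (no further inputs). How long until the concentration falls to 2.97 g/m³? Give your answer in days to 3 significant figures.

0.806 d

t = ln(C₀/C)/k = ln(6.65/2.97)/1.0 = 0.8061/1.0 = 0.8061 d.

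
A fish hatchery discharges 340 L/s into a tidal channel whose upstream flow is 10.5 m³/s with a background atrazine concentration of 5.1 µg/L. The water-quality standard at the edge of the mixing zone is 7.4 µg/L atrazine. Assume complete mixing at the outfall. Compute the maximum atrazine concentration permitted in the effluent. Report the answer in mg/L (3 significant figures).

340 L/s = 0.34 m³/s.
5.1 µg/L = 0.0051 mg/L.
7.4 µg/L = 0.0074 mg/L.
Mass balance: 0.0074·10.84 = 0.34·Cₑ + 10.5·0.0051.
Cₑ = (0.08022 − 0.05355) / 0.34 = 0.07843 mg/L.

0.0784 mg/L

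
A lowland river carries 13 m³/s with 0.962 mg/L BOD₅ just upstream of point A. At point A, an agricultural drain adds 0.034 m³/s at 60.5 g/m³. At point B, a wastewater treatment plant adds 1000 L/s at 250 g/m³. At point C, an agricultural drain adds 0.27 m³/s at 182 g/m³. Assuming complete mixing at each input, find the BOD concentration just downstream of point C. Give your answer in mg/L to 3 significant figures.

After input A: C = (13·0.962 + 0.034·60.5) / 13.03 = 1.117 mg/L.
1000 L/s = 1 m³/s.
After input B: C = (13.03·1.117 + 1·250) / 14.03 = 18.85 mg/L.
After input C: C = (14.03·18.85 + 0.27·182) / 14.3 = 21.93 mg/L.

21.9 mg/L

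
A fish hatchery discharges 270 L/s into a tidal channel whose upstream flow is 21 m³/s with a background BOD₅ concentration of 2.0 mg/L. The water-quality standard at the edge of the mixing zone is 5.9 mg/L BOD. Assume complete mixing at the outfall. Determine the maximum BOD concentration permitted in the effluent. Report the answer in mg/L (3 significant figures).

309 mg/L

270 L/s = 0.27 m³/s.
Mass balance: 5.9·21.27 = 0.27·Cₑ + 21·2.
Cₑ = (125.5 − 42) / 0.27 = 309.2 mg/L.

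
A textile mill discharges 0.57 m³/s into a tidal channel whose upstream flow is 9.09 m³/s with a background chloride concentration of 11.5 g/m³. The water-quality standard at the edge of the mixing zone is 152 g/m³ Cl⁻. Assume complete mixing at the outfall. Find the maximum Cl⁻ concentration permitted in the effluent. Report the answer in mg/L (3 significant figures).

Mass balance: 152·9.66 = 0.57·Cₑ + 9.09·11.5.
Cₑ = (1468 − 104.5) / 0.57 = 2393 mg/L.

2390 mg/L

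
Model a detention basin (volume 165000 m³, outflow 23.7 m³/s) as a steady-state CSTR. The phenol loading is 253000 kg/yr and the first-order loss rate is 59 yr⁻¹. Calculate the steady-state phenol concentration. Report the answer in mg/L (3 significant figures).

0.334 mg/L

Outflow Q = 23.7 m³/s × 3.156e+07 s/yr = 7.479e+08 m³/yr.
Steady-state CSTR mass balance: W = Q·C + k·V·C, so C = W/(Q + kV).
Q + kV = 7.479e+08 + 59·165000 = 7.577e+08 m³/yr.
C = 253000/7.577e+08 = 0.0003339 kg/m³ = 0.3339 mg/L.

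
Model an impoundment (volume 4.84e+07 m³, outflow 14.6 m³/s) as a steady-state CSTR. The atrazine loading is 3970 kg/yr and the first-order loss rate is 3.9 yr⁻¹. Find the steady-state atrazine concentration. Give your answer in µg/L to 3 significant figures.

6.11 µg/L

Outflow Q = 14.6 m³/s × 3.156e+07 s/yr = 4.607e+08 m³/yr.
Steady-state CSTR mass balance: W = Q·C + k·V·C, so C = W/(Q + kV).
Q + kV = 4.607e+08 + 3.9·4.84e+07 = 6.495e+08 m³/yr.
C = 3970/6.495e+08 = 6.112e-06 kg/m³ = 0.006112 mg/L = 6.112 µg/L.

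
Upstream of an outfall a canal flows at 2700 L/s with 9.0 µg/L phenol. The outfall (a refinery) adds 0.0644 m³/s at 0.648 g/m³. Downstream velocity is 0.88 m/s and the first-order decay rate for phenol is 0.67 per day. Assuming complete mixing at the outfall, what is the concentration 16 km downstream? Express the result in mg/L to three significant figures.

2700 L/s = 2.7 m³/s.
9.0 µg/L = 0.009 mg/L.
After complete mixing, C₀ = (0.0644·0.648 + 2.7·0.009) / 2.764 = 0.02389 mg/L.
Travel time t = 1.6e+04 m / 0.88 m/s = 1.818e+04 s = 0.2104 d.
C = 0.02389·exp(−0.67·0.2104) = 0.02389·0.8685 = 0.02075 mg/L.

0.0207 mg/L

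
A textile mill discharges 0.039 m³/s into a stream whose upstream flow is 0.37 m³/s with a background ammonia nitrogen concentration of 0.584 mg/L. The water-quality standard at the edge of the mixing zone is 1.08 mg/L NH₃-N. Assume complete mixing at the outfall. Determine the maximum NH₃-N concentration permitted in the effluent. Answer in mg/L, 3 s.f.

5.79 mg/L

Mass balance: 1.08·0.409 = 0.039·Cₑ + 0.37·0.584.
Cₑ = (0.4417 − 0.2161) / 0.039 = 5.786 mg/L.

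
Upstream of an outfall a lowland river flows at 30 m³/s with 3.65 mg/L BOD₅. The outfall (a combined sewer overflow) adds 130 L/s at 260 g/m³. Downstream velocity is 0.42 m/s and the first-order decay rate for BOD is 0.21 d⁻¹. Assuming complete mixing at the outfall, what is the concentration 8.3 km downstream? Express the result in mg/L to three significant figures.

130 L/s = 0.13 m³/s.
After complete mixing, C₀ = (0.13·260 + 30·3.65) / 30.13 = 4.756 mg/L.
Travel time t = 8300 m / 0.42 m/s = 1.976e+04 s = 0.2287 d.
C = 4.756·exp(−0.21·0.2287) = 4.756·0.9531 = 4.533 mg/L.

4.53 mg/L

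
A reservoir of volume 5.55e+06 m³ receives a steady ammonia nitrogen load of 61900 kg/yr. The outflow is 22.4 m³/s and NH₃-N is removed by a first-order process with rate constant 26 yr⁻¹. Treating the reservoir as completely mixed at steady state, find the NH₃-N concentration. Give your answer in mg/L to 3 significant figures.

Outflow Q = 22.4 m³/s × 3.156e+07 s/yr = 7.069e+08 m³/yr.
Steady-state CSTR mass balance: W = Q·C + k·V·C, so C = W/(Q + kV).
Q + kV = 7.069e+08 + 26·5.55e+06 = 8.512e+08 m³/yr.
C = 61900/8.512e+08 = 7.272e-05 kg/m³ = 0.07272 mg/L.

0.0727 mg/L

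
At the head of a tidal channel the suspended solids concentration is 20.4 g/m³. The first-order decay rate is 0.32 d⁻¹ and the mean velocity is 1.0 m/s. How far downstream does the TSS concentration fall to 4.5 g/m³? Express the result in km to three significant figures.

From C = C₀·e^(−kt), t = ln(C₀/C)/k = ln(20.4/4.5)/0.32 = 1.511/0.32 = 4.723 d.
Distance = v·t = 1.0 m/s × 4.081e+05 s = 4.081e+05 m = 408.1 km.

408 km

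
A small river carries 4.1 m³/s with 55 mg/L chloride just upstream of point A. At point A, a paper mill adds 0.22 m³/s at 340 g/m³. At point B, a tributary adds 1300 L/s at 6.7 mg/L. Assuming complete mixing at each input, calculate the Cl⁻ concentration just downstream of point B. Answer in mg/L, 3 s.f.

55.0 mg/L

After input A: C = (4.1·55 + 0.22·340) / 4.32 = 69.51 mg/L.
1300 L/s = 1.3 m³/s.
After input B: C = (4.32·69.51 + 1.3·6.7) / 5.62 = 54.98 mg/L.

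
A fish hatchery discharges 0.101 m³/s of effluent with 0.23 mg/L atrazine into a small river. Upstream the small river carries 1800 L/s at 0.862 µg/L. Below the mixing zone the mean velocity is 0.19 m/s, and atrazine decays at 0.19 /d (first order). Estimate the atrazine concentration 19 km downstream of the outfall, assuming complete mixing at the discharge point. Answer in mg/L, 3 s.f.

0.0105 mg/L

1800 L/s = 1.8 m³/s.
0.862 µg/L = 0.000862 mg/L.
After complete mixing, C₀ = (0.101·0.23 + 1.8·0.000862) / 1.901 = 0.01304 mg/L.
Travel time t = 1.9e+04 m / 0.19 m/s = 1e+05 s = 1.157 d.
C = 0.01304·exp(−0.19·1.157) = 0.01304·0.8026 = 0.01046 mg/L.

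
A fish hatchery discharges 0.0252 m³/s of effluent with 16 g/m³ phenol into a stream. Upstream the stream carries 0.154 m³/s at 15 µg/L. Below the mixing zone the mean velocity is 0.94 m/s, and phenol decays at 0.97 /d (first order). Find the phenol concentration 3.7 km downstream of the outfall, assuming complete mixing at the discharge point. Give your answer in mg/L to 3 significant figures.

2.17 mg/L

15 µg/L = 0.015 mg/L.
After complete mixing, C₀ = (0.0252·16 + 0.154·0.015) / 0.1792 = 2.263 mg/L.
Travel time t = 3700 m / 0.94 m/s = 3936 s = 0.04556 d.
C = 2.263·exp(−0.97·0.04556) = 2.263·0.9568 = 2.165 mg/L.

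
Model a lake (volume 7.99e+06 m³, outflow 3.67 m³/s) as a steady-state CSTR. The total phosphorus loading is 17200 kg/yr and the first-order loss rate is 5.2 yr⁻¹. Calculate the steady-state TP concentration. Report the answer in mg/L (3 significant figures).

Outflow Q = 3.67 m³/s × 3.156e+07 s/yr = 1.158e+08 m³/yr.
Steady-state CSTR mass balance: W = Q·C + k·V·C, so C = W/(Q + kV).
Q + kV = 1.158e+08 + 5.2·7.99e+06 = 1.574e+08 m³/yr.
C = 17200/1.574e+08 = 0.0001093 kg/m³ = 0.1093 mg/L.

0.109 mg/L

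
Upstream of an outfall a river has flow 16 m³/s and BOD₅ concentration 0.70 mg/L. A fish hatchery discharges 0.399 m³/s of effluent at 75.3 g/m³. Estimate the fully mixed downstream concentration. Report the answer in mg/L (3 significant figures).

2.52 mg/L

Conservation of mass across the mixing zone: C = (0.399·75.3 + 16·0.7) / (0.399 + 16) = 41.24/16.4 = 2.515 mg/L.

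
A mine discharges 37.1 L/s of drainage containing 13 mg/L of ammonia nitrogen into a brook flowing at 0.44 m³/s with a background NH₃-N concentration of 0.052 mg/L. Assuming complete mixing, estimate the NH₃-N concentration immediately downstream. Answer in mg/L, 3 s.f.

1.06 mg/L

37.1 L/s = 0.0371 m³/s.
Flow-weighted mixing gives C = (0.0371·13 + 0.44·0.052) / (0.0371 + 0.44) = 0.5052/0.4771 = 1.059 mg/L.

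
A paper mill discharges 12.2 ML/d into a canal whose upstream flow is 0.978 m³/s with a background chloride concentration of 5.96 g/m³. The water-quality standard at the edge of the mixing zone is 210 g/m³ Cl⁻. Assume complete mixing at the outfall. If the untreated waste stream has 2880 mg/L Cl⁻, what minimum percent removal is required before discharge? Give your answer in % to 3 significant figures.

43.6 %

12.2 ML/d = 0.1412 m³/s.
Mass balance: 210·1.119 = 0.1412·Cₑ + 0.978·5.96.
Cₑ = (235 − 5.829) / 0.1412 = 1623 mg/L.
Required removal = 1 − 1623/2880 = 43.64 %.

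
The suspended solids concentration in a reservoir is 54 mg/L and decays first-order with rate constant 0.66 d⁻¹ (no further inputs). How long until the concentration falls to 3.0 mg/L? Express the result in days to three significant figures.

t = ln(C₀/C)/k = ln(54/3.0)/0.66 = 2.89/0.66 = 4.379 d.

4.38 d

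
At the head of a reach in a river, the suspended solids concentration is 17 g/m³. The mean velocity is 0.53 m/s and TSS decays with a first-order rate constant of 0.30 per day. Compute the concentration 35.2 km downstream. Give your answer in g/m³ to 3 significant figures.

Travel time t = 35.2 km / 0.53 m/s = 3.52e+04/0.53 = 6.642e+04 s = 0.7687 d.
First-order decay: C = 17·exp(−0.30·0.7687) = 17·0.7941 = 13.5 g/m³.

13.5 g/m³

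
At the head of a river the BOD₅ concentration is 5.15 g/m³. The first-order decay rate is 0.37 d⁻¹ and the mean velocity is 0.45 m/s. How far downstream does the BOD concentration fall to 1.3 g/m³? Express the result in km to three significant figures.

From C = C₀·e^(−kt), t = ln(C₀/C)/k = ln(5.15/1.3)/0.37 = 1.377/0.37 = 3.721 d.
Distance = v·t = 0.45 m/s × 3.215e+05 s = 1.447e+05 m = 144.7 km.

145 km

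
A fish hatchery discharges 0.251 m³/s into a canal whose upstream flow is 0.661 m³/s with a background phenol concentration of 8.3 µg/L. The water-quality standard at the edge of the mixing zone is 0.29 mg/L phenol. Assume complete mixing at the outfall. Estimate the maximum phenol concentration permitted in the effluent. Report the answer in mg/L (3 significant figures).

8.3 µg/L = 0.0083 mg/L.
Mass balance: 0.29·0.912 = 0.251·Cₑ + 0.661·0.0083.
Cₑ = (0.2645 − 0.005486) / 0.251 = 1.032 mg/L.

1.03 mg/L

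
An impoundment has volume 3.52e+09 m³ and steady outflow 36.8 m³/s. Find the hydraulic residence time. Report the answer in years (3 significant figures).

3.03 yr

Q = 36.8 m³/s × 3.156e+07 s/yr = 1.161e+09 m³/yr.
Hydraulic residence time τ = V/Q = 3.52e+09/1.161e+09 = 3.031 yr.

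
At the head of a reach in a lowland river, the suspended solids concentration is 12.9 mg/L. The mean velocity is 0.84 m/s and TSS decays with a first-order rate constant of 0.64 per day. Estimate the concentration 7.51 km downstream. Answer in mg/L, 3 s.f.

12.1 mg/L

Travel time t = 7.51 km / 0.84 m/s = 7510/0.84 = 8940 s = 0.1035 d.
First-order decay: C = 12.9·exp(−0.64·0.1035) = 12.9·0.9359 = 12.07 mg/L.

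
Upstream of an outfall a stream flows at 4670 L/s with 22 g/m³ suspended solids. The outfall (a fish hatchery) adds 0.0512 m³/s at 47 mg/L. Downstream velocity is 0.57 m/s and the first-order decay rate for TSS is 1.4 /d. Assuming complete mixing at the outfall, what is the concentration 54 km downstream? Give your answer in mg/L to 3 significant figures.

4.80 mg/L

4670 L/s = 4.67 m³/s.
After complete mixing, C₀ = (0.0512·47 + 4.67·22) / 4.721 = 22.27 mg/L.
Travel time t = 5.4e+04 m / 0.57 m/s = 9.474e+04 s = 1.096 d.
C = 22.27·exp(−1.4·1.096) = 22.27·0.2154 = 4.798 mg/L.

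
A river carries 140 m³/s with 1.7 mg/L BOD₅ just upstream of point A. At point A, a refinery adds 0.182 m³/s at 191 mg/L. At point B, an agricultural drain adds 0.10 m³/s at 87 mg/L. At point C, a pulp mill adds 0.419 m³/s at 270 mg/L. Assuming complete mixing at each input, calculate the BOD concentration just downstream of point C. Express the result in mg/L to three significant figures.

After input A: C = (140·1.7 + 0.182·191) / 140.2 = 1.946 mg/L.
After input B: C = (140.2·1.946 + 0.1·87) / 140.3 = 2.006 mg/L.
After input C: C = (140.3·2.006 + 0.419·270) / 140.7 = 2.804 mg/L.

2.80 mg/L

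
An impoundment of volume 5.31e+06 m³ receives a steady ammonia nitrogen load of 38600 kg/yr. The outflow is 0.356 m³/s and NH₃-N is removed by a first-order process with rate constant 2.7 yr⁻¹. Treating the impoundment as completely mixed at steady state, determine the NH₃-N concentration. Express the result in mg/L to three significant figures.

1.51 mg/L

Outflow Q = 0.356 m³/s × 3.156e+07 s/yr = 1.123e+07 m³/yr.
Steady-state CSTR mass balance: W = Q·C + k·V·C, so C = W/(Q + kV).
Q + kV = 1.123e+07 + 2.7·5.31e+06 = 2.557e+07 m³/yr.
C = 38600/2.557e+07 = 0.001509 kg/m³ = 1.509 mg/L.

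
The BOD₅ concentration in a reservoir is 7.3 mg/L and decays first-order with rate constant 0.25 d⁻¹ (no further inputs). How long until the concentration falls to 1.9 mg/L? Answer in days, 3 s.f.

t = ln(C₀/C)/k = ln(7.3/1.9)/0.25 = 1.346/0.25 = 5.384 d.

5.38 d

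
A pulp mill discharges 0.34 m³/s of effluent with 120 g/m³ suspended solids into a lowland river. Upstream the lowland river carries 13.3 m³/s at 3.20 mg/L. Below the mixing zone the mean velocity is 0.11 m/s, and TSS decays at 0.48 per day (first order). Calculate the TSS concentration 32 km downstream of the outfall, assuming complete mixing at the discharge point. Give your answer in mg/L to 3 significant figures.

After complete mixing, C₀ = (0.34·120 + 13.3·3.2) / 13.64 = 6.111 mg/L.
Travel time t = 3.2e+04 m / 0.11 m/s = 2.909e+05 s = 3.367 d.
C = 6.111·exp(−0.48·3.367) = 6.111·0.1987 = 1.214 mg/L.

1.21 mg/L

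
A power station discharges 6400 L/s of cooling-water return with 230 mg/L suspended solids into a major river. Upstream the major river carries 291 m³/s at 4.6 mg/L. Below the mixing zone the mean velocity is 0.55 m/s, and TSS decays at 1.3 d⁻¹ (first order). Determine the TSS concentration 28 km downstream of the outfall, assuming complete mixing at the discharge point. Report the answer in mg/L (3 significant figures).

6400 L/s = 6.4 m³/s.
After complete mixing, C₀ = (6.4·230 + 291·4.6) / 297.4 = 9.451 mg/L.
Travel time t = 2.8e+04 m / 0.55 m/s = 5.091e+04 s = 0.5892 d.
C = 9.451·exp(−1.3·0.5892) = 9.451·0.4649 = 4.393 mg/L.

4.39 mg/L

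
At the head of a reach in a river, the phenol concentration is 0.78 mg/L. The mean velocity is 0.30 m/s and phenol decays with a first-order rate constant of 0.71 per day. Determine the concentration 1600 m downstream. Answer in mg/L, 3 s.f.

Travel time t = 1600 m / 0.30 m/s = 1600/0.30 = 5333 s = 0.06173 d.
First-order decay: C = 0.78·exp(−0.71·0.06173) = 0.78·0.9571 = 0.7466 mg/L.

0.747 mg/L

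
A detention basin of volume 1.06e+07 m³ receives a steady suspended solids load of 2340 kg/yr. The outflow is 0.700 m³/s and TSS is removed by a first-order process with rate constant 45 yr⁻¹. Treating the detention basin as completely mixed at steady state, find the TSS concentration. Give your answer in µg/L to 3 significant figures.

Outflow Q = 0.700 m³/s × 3.156e+07 s/yr = 2.209e+07 m³/yr.
Steady-state CSTR mass balance: W = Q·C + k·V·C, so C = W/(Q + kV).
Q + kV = 2.209e+07 + 45·1.06e+07 = 4.991e+08 m³/yr.
C = 2340/4.991e+08 = 4.689e-06 kg/m³ = 0.004689 mg/L = 4.689 µg/L.

4.69 µg/L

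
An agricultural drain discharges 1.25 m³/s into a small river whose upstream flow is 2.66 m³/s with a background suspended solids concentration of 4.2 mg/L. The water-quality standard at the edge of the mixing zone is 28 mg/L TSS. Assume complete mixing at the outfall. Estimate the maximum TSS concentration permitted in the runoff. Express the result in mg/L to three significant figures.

Mass balance: 28·3.91 = 1.25·Cₑ + 2.66·4.2.
Cₑ = (109.5 − 11.17) / 1.25 = 78.65 mg/L.

78.6 mg/L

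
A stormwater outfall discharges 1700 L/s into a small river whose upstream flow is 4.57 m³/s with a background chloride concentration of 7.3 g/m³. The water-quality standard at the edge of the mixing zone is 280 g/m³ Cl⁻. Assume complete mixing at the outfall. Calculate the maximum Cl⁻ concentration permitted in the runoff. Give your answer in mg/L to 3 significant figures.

1010 mg/L

1700 L/s = 1.7 m³/s.
Mass balance: 280·6.27 = 1.7·Cₑ + 4.57·7.3.
Cₑ = (1756 − 33.36) / 1.7 = 1013 mg/L.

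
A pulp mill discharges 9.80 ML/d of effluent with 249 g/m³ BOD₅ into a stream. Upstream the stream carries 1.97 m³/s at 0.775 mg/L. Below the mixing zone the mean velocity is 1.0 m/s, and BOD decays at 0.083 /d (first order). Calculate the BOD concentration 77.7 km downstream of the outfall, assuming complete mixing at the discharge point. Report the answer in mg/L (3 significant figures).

9.80 ML/d = 0.1134 m³/s.
After complete mixing, C₀ = (0.1134·249 + 1.97·0.775) / 2.083 = 14.29 mg/L.
Travel time t = 7.77e+04 m / 1.0 m/s = 7.77e+04 s = 0.8993 d.
C = 14.29·exp(−0.083·0.8993) = 14.29·0.9281 = 13.26 mg/L.

13.3 mg/L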